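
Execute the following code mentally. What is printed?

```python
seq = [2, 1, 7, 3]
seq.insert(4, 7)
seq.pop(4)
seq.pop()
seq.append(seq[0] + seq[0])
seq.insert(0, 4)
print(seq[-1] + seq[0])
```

8

insert 7 at 4 → [2, 1, 7, 3, 7]
pop(4) removes 7 → [2, 1, 7, 3]
pop() removes 3 → [2, 1, 7]
append seq[0]+seq[0] = 2+2 = 4 → [2, 1, 7, 4]
insert 4 at 0 → [4, 2, 1, 7, 4]
seq[-1]+seq[0] = 4+4 = 8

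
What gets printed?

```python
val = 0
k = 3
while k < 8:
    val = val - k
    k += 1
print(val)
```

k=3: val = 0-3 = -3
k=4: val = (-3)-4 = -7
k=5: val = (-7)-5 = -12
k=6: val = (-12)-6 = -18
k=7: val = (-18)-7 = -25

-25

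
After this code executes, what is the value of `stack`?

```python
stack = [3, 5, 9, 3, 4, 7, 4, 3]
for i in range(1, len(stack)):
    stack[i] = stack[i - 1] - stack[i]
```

[3, -2, -11, -14, -18, -25, -29, -32]

i=1: stack[1] = 3-5 = -2 → [3, -2, 9, 3, 4, 7, 4, 3]
i=2: stack[2] = (-2)-9 = -11 → [3, -2, -11, 3, 4, 7, 4, 3]
i=3: stack[3] = (-11)-3 = -14 → [3, -2, -11, -14, 4, 7, 4, 3]
i=4: stack[4] = (-14)-4 = -18 → [3, -2, -11, -14, -18, 7, 4, 3]
i=5: stack[5] = (-18)-7 = -25 → [3, -2, -11, -14, -18, -25, 4, 3]
i=6: stack[6] = (-25)-4 = -29 → [3, -2, -11, -14, -18, -25, -29, 3]
i=7: stack[7] = (-29)-3 = -32 → [3, -2, -11, -14, -18, -25, -29, -32]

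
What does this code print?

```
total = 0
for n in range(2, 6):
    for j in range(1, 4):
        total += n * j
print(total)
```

n=2,j=1: total = 0+2 = 2
n=2,j=2: total = 2+4 = 6
n=2,j=3: total = 6+6 = 12
n=3,j=1: total = 12+3 = 15
n=3,j=2: total = 15+6 = 21
n=3,j=3: total = 21+9 = 30
n=4,j=1: total = 30+4 = 34
n=4,j=2: total = 34+8 = 42
n=4,j=3: total = 42+12 = 54
n=5,j=1: total = 54+5 = 59
n=5,j=2: total = 59+10 = 69
n=5,j=3: total = 69+15 = 84

84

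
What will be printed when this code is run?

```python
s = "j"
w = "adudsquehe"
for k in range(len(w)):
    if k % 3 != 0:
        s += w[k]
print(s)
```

k=0: skip
k=1: add 'd' → 'jd'
k=2: add 'u' → 'jdu'
k=3: skip
k=4: add 's' → 'jdus'
k=5: add 'q' → 'jdusq'
k=6: skip
k=7: add 'e' → 'jdusqe'
k=8: add 'h' → 'jdusqeh'
k=9: skip

jdusqeh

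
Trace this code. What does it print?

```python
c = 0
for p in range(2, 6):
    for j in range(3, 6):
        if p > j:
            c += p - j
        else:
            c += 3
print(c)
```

31

p=2,j=3: not 2>3, c = 0+3 = 3
p=2,j=4: not 2>4, c = 3+3 = 6
p=2,j=5: not 2>5, c = 6+3 = 9
p=3,j=3: not 3>3, c = 9+3 = 12
p=3,j=4: not 3>4, c = 12+3 = 15
p=3,j=5: not 3>5, c = 15+3 = 18
p=4,j=3: 4>3, c = 18+1 = 19
p=4,j=4: not 4>4, c = 19+3 = 22
p=4,j=5: not 4>5, c = 22+3 = 25
p=5,j=3: 5>3, c = 25+2 = 27
p=5,j=4: 5>4, c = 27+1 = 28
p=5,j=5: not 5>5, c = 28+3 = 31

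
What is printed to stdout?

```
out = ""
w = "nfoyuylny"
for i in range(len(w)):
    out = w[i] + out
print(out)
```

i=0: prepend 'n' → 'n'
i=1: prepend 'f' → 'fn'
i=2: prepend 'o' → 'ofn'
i=3: prepend 'y' → 'yofn'
i=4: prepend 'u' → 'uyofn'
i=5: prepend 'y' → 'yuyofn'
i=6: prepend 'l' → 'lyuyofn'
i=7: prepend 'n' → 'nlyuyofn'
i=8: prepend 'y' → 'ynlyuyofn'

ynlyuyofn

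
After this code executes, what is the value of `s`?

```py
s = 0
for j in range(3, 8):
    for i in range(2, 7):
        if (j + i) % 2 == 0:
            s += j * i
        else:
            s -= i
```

j=3,i=2: odd sum, s = 0-2 = -2
j=3,i=3: even sum, s = (-2)+9 = 7
j=3,i=4: odd sum, s = 7-4 = 3
j=3,i=5: even sum, s = 3+15 = 18
j=3,i=6: odd sum, s = 18-6 = 12
j=4,i=2: even sum, s = 12+8 = 20
j=4,i=3: odd sum, s = 20-3 = 17
j=4,i=4: even sum, s = 17+16 = 33
j=4,i=5: odd sum, s = 33-5 = 28
j=4,i=6: even sum, s = 28+24 = 52
j=5,i=2: odd sum, s = 52-2 = 50
j=5,i=3: even sum, s = 50+15 = 65
j=5,i=4: odd sum, s = 65-4 = 61
j=5,i=5: even sum, s = 61+25 = 86
j=5,i=6: odd sum, s = 86-6 = 80
j=6,i=2: even sum, s = 80+12 = 92
j=6,i=3: odd sum, s = 92-3 = 89
j=6,i=4: even sum, s = 89+24 = 113
j=6,i=5: odd sum, s = 113-5 = 108
j=6,i=6: even sum, s = 108+36 = 144
j=7,i=2: odd sum, s = 144-2 = 142
j=7,i=3: even sum, s = 142+21 = 163
j=7,i=4: odd sum, s = 163-4 = 159
j=7,i=5: even sum, s = 159+35 = 194
j=7,i=6: odd sum, s = 194-6 = 188

188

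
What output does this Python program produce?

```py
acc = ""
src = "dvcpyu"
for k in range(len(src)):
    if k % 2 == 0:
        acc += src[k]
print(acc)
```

dcy

k=0: add 'd' → 'd'
k=1: skip
k=2: add 'c' → 'dc'
k=3: skip
k=4: add 'y' → 'dcy'
k=5: skip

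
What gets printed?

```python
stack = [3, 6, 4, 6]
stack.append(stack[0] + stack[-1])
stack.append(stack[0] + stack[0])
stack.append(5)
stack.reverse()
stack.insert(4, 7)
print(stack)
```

append stack[0]+stack[-1] = 3+6 = 9 → [3, 6, 4, 6, 9]
append stack[0]+stack[0] = 3+3 = 6 → [3, 6, 4, 6, 9, 6]
append 5 → [3, 6, 4, 6, 9, 6, 5]
reverse → [5, 6, 9, 6, 4, 6, 3]
insert 7 at 4 → [5, 6, 9, 6, 7, 4, 6, 3]

[5, 6, 9, 6, 7, 4, 6, 3]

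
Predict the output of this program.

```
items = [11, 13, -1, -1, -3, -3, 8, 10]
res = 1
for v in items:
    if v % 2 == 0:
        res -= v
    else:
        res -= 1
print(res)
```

v=11: not even, res = 1-1 = 0
v=13: not even, res = 0-1 = -1
v=-1: not even, res = (-1)-1 = -2
v=-1: not even, res = (-2)-1 = -3
v=-3: not even, res = (-3)-1 = -4
v=-3: not even, res = (-4)-1 = -5
v=8: even, res = (-5)-8 = -13
v=10: even, res = (-13)-10 = -23

-23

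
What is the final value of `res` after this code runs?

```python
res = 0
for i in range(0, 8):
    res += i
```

28

i=0: res = 0+0 = 0
i=1: res = 0+1 = 1
i=2: res = 1+2 = 3
i=3: res = 3+3 = 6
i=4: res = 6+4 = 10
i=5: res = 10+5 = 15
i=6: res = 15+6 = 21
i=7: res = 21+7 = 28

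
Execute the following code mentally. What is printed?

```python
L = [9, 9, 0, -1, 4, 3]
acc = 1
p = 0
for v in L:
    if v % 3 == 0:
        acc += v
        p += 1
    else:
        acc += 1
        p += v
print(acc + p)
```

31

v=9: %3==0, acc = 1+9 = 10; p=1
v=9: %3==0, acc = 10+9 = 19; p=2
v=0: %3==0, acc = 19+0 = 19; p=3
v=-1: not %3==0, acc = 19+1 = 20; p=2
v=4: not %3==0, acc = 20+1 = 21; p=6
v=3: %3==0, acc = 21+3 = 24; p=7
acc+p = 24+7 = 31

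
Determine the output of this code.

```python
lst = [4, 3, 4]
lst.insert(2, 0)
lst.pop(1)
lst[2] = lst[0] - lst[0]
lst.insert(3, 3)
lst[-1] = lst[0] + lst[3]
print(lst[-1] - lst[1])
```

7

insert 0 at 2 → [4, 3, 0, 4]
pop(1) removes 3 → [4, 0, 4]
lst[2] = lst[0]-lst[0] = 4-4 = 0 → [4, 0, 0]
insert 3 at 3 → [4, 0, 0, 3]
lst[-1] = lst[0]+lst[3] = 4+3 = 7 → [4, 0, 0, 7]
lst[-1]-lst[1] = 7-0 = 7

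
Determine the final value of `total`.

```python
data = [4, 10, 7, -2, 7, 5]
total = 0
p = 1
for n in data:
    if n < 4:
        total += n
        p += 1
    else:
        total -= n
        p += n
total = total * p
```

-1225

n=4: not <4, total = 0-4 = -4; p=5
n=10: not <4, total = (-4)-10 = -14; p=15
n=7: not <4, total = (-14)-7 = -21; p=22
n=-2: <4, total = (-21)+(-2) = -23; p=23
n=7: not <4, total = (-23)-7 = -30; p=30
n=5: not <4, total = (-30)-5 = -35; p=35
total*p = (-35)*35 = -1225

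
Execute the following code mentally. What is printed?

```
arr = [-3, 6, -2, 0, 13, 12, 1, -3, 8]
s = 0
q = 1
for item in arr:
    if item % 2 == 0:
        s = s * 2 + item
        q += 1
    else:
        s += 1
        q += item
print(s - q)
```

138

item=-3: not even, s = 0+1 = 1; q=-2
item=6: even, s = 1*2+6 = 8; q=-1
item=-2: even, s = 8*2+(-2) = 14; q=0
item=0: even, s = 14*2+0 = 28; q=1
item=13: not even, s = 28+1 = 29; q=14
item=12: even, s = 29*2+12 = 70; q=15
item=1: not even, s = 70+1 = 71; q=16
item=-3: not even, s = 71+1 = 72; q=13
item=8: even, s = 72*2+8 = 152; q=14
s-q = 152-14 = 138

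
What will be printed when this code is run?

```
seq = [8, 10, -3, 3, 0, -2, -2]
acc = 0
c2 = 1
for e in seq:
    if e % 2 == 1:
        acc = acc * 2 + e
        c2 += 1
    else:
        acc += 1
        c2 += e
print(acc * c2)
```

e=8: not odd, acc = 0+1 = 1; c2=9
e=10: not odd, acc = 1+1 = 2; c2=19
e=-3: odd, acc = 2*2+(-3) = 1; c2=20
e=3: odd, acc = 1*2+3 = 5; c2=21
e=0: not odd, acc = 5+1 = 6; c2=21
e=-2: not odd, acc = 6+1 = 7; c2=19
e=-2: not odd, acc = 7+1 = 8; c2=17
acc*c2 = 8*17 = 136

136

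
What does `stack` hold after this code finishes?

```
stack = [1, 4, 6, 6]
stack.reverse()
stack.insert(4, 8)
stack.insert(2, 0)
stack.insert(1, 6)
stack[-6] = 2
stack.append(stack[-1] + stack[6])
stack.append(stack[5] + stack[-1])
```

reverse → [6, 6, 4, 1]
insert 8 at 4 → [6, 6, 4, 1, 8]
insert 0 at 2 → [6, 6, 0, 4, 1, 8]
insert 6 at 1 → [6, 6, 6, 0, 4, 1, 8]
stack[-6] = 2 → [6, 2, 6, 0, 4, 1, 8]
append stack[-1]+stack[6] = 8+8 = 16 → [6, 2, 6, 0, 4, 1, 8, 16]
append stack[5]+stack[-1] = 1+16 = 17 → [6, 2, 6, 0, 4, 1, 8, 16, 17]

[6, 2, 6, 0, 4, 1, 8, 16, 17]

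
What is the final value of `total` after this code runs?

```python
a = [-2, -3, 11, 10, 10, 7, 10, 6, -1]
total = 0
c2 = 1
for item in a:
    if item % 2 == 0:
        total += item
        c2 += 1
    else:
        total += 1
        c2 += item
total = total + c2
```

item=-2: even, total = 0+(-2) = -2; c2=2
item=-3: not even, total = (-2)+1 = -1; c2=-1
item=11: not even, total = (-1)+1 = 0; c2=10
item=10: even, total = 0+10 = 10; c2=11
item=10: even, total = 10+10 = 20; c2=12
item=7: not even, total = 20+1 = 21; c2=19
item=10: even, total = 21+10 = 31; c2=20
item=6: even, total = 31+6 = 37; c2=21
item=-1: not even, total = 37+1 = 38; c2=20
total+c2 = 38+20 = 58

58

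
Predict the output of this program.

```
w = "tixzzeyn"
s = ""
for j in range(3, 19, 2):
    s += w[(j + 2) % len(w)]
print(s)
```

j=3: add w[5]='e' → 'e'
j=5: add w[7]='n' → 'en'
j=7: add w[1]='i' → 'eni'
j=9: add w[3]='z' → 'eniz'
j=11: add w[5]='e' → 'enize'
j=13: add w[7]='n' → 'enizen'
j=15: add w[1]='i' → 'enizeni'
j=17: add w[3]='z' → 'enizeniz'

enizeniz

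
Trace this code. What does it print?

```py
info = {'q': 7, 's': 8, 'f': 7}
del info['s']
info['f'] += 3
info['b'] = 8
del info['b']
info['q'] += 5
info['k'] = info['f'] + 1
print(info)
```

{'q': 12, 'f': 10, 'k': 11}

del 's' → {'q': 7, 'f': 7}
info['f'] = 7+3 = 10 → {'q': 7, 'f': 10}
info['b'] = 8 → {'q': 7, 'f': 10, 'b': 8}
del 'b' → {'q': 7, 'f': 10}
info['q'] = 7+5 = 12 → {'q': 12, 'f': 10}
info['k'] = info['f']+1 = 11 → {'q': 12, 'f': 10, 'k': 11}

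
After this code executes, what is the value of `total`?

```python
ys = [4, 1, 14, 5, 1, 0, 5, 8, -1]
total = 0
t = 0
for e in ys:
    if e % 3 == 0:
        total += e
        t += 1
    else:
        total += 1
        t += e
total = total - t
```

-30

e=4: not %3==0, total = 0+1 = 1; t=4
e=1: not %3==0, total = 1+1 = 2; t=5
e=14: not %3==0, total = 2+1 = 3; t=19
e=5: not %3==0, total = 3+1 = 4; t=24
e=1: not %3==0, total = 4+1 = 5; t=25
e=0: %3==0, total = 5+0 = 5; t=26
e=5: not %3==0, total = 5+1 = 6; t=31
e=8: not %3==0, total = 6+1 = 7; t=39
e=-1: not %3==0, total = 7+1 = 8; t=38
total-t = 8-38 = -30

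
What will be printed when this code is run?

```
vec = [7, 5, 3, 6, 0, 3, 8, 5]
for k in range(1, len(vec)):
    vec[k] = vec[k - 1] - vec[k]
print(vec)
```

k=1: vec[1] = 7-5 = 2 → [7, 2, 3, 6, 0, 3, 8, 5]
k=2: vec[2] = 2-3 = -1 → [7, 2, -1, 6, 0, 3, 8, 5]
k=3: vec[3] = (-1)-6 = -7 → [7, 2, -1, -7, 0, 3, 8, 5]
k=4: vec[4] = (-7)-0 = -7 → [7, 2, -1, -7, -7, 3, 8, 5]
k=5: vec[5] = (-7)-3 = -10 → [7, 2, -1, -7, -7, -10, 8, 5]
k=6: vec[6] = (-10)-8 = -18 → [7, 2, -1, -7, -7, -10, -18, 5]
k=7: vec[7] = (-18)-5 = -23 → [7, 2, -1, -7, -7, -10, -18, -23]

[7, 2, -1, -7, -7, -10, -18, -23]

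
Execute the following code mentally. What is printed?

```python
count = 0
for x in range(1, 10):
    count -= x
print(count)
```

x=1: count = 0-1 = -1
x=2: count = (-1)-2 = -3
x=3: count = (-3)-3 = -6
x=4: count = (-6)-4 = -10
x=5: count = (-10)-5 = -15
x=6: count = (-15)-6 = -21
x=7: count = (-21)-7 = -28
x=8: count = (-28)-8 = -36
x=9: count = (-36)-9 = -45

-45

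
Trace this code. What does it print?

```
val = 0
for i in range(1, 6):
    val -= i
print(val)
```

-15

i=1: val = 0-1 = -1
i=2: val = (-1)-2 = -3
i=3: val = (-3)-3 = -6
i=4: val = (-6)-4 = -10
i=5: val = (-10)-5 = -15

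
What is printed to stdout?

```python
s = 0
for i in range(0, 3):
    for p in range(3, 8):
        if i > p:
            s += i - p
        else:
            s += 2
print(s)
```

30

i=0,p=3: not 0>3, s = 0+2 = 2
i=0,p=4: not 0>4, s = 2+2 = 4
i=0,p=5: not 0>5, s = 4+2 = 6
i=0,p=6: not 0>6, s = 6+2 = 8
i=0,p=7: not 0>7, s = 8+2 = 10
i=1,p=3: not 1>3, s = 10+2 = 12
i=1,p=4: not 1>4, s = 12+2 = 14
i=1,p=5: not 1>5, s = 14+2 = 16
i=1,p=6: not 1>6, s = 16+2 = 18
i=1,p=7: not 1>7, s = 18+2 = 20
i=2,p=3: not 2>3, s = 20+2 = 22
i=2,p=4: not 2>4, s = 22+2 = 24
i=2,p=5: not 2>5, s = 24+2 = 26
i=2,p=6: not 2>6, s = 26+2 = 28
i=2,p=7: not 2>7, s = 28+2 = 30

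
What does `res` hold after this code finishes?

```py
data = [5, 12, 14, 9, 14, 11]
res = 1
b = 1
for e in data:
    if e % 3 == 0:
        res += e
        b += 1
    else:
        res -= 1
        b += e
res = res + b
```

65

e=5: not %3==0, res = 1-1 = 0; b=6
e=12: %3==0, res = 0+12 = 12; b=7
e=14: not %3==0, res = 12-1 = 11; b=21
e=9: %3==0, res = 11+9 = 20; b=22
e=14: not %3==0, res = 20-1 = 19; b=36
e=11: not %3==0, res = 19-1 = 18; b=47
res+b = 18+47 = 65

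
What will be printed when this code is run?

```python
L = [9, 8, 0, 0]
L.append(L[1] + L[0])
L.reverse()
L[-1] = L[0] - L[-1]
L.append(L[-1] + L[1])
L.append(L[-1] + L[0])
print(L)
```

append L[1]+L[0] = 8+9 = 17 → [9, 8, 0, 0, 17]
reverse → [17, 0, 0, 8, 9]
L[-1] = L[0]-L[-1] = 17-9 = 8 → [17, 0, 0, 8, 8]
append L[-1]+L[1] = 8+0 = 8 → [17, 0, 0, 8, 8, 8]
append L[-1]+L[0] = 8+17 = 25 → [17, 0, 0, 8, 8, 8, 25]

[17, 0, 0, 8, 8, 8, 25]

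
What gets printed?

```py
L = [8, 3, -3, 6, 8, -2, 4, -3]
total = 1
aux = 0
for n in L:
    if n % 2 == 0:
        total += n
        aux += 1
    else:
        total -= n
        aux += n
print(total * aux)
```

n=8: even, total = 1+8 = 9; aux=1
n=3: not even, total = 9-3 = 6; aux=4
n=-3: not even, total = 6-(-3) = 9; aux=1
n=6: even, total = 9+6 = 15; aux=2
n=8: even, total = 15+8 = 23; aux=3
n=-2: even, total = 23+(-2) = 21; aux=4
n=4: even, total = 21+4 = 25; aux=5
n=-3: not even, total = 25-(-3) = 28; aux=2
total*aux = 28*2 = 56

56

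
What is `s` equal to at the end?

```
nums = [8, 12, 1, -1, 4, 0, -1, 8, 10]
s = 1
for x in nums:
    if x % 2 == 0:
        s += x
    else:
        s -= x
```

x=8: even, s = 1+8 = 9
x=12: even, s = 9+12 = 21
x=1: not even, s = 21-1 = 20
x=-1: not even, s = 20-(-1) = 21
x=4: even, s = 21+4 = 25
x=0: even, s = 25+0 = 25
x=-1: not even, s = 25-(-1) = 26
x=8: even, s = 26+8 = 34
x=10: even, s = 34+10 = 44

44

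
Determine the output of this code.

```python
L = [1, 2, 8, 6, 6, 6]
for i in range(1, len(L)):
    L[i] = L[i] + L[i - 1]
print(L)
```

[1, 3, 11, 17, 23, 29]

i=1: L[1] = 2+1 = 3 → [1, 3, 8, 6, 6, 6]
i=2: L[2] = 8+3 = 11 → [1, 3, 11, 6, 6, 6]
i=3: L[3] = 6+11 = 17 → [1, 3, 11, 17, 6, 6]
i=4: L[4] = 6+17 = 23 → [1, 3, 11, 17, 23, 6]
i=5: L[5] = 6+23 = 29 → [1, 3, 11, 17, 23, 29]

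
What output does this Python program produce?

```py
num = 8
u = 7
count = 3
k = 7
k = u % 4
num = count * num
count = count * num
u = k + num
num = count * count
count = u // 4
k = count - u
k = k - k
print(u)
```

27

k = 7%4 = 3
num = 3*8 = 24
count = 3*24 = 72
u = 3+24 = 27
num = 72*72 = 5184
count = 27//4 = 6
k = 6-27 = -21
k = (-21)-(-21) = 0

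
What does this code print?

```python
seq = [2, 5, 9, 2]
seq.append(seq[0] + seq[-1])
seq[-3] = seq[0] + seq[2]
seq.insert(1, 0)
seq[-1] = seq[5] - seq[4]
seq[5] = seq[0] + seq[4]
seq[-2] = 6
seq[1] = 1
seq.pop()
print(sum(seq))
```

append seq[0]+seq[-1] = 2+2 = 4 → [2, 5, 9, 2, 4]
seq[-3] = seq[0]+seq[2] = 2+9 = 11 → [2, 5, 11, 2, 4]
insert 0 at 1 → [2, 0, 5, 11, 2, 4]
seq[-1] = seq[5]-seq[4] = 4-2 = 2 → [2, 0, 5, 11, 2, 2]
seq[5] = seq[0]+seq[4] = 2+2 = 4 → [2, 0, 5, 11, 2, 4]
seq[-2] = 6 → [2, 0, 5, 11, 6, 4]
seq[1] = 1 → [2, 1, 5, 11, 6, 4]
pop() removes 4 → [2, 1, 5, 11, 6]
sum = 25

25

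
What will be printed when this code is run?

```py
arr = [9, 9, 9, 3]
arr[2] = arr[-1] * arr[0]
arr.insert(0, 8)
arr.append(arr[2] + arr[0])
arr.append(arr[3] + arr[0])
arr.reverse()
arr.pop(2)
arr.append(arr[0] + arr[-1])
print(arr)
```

arr[2] = arr[-1]*arr[0] = 3*9 = 27 → [9, 9, 27, 3]
insert 8 at 0 → [8, 9, 9, 27, 3]
append arr[2]+arr[0] = 9+8 = 17 → [8, 9, 9, 27, 3, 17]
append arr[3]+arr[0] = 27+8 = 35 → [8, 9, 9, 27, 3, 17, 35]
reverse → [35, 17, 3, 27, 9, 9, 8]
pop(2) removes 3 → [35, 17, 27, 9, 9, 8]
append arr[0]+arr[-1] = 35+8 = 43 → [35, 17, 27, 9, 9, 8, 43]

[35, 17, 27, 9, 9, 8, 43]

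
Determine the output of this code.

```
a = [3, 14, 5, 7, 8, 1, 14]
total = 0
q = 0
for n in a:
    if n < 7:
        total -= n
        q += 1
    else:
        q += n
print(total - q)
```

-55

n=3: <7, total = 0-3 = -3; q=1
n=14: not <7; q=15
n=5: <7, total = (-3)-5 = -8; q=16
n=7: not <7; q=23
n=8: not <7; q=31
n=1: <7, total = (-8)-1 = -9; q=32
n=14: not <7; q=46
total-q = (-9)-46 = -55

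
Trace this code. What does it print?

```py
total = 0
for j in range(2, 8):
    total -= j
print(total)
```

j=2: total = 0-2 = -2
j=3: total = (-2)-3 = -5
j=4: total = (-5)-4 = -9
j=5: total = (-9)-5 = -14
j=6: total = (-14)-6 = -20
j=7: total = (-20)-7 = -27

-27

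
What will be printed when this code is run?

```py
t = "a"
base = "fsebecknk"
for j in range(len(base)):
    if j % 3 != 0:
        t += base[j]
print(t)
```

aseecnk

j=0: skip
j=1: add 's' → 'as'
j=2: add 'e' → 'ase'
j=3: skip
j=4: add 'e' → 'asee'
j=5: add 'c' → 'aseec'
j=6: skip
j=7: add 'n' → 'aseecn'
j=8: add 'k' → 'aseecnk'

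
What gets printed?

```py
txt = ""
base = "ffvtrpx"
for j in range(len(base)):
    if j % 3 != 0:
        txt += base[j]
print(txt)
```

j=0: skip
j=1: add 'f' → 'f'
j=2: add 'v' → 'fv'
j=3: skip
j=4: add 'r' → 'fvr'
j=5: add 'p' → 'fvrp'
j=6: skip

fvrp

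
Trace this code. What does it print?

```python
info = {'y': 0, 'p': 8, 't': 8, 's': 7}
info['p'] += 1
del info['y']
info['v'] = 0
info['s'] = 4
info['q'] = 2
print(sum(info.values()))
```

info['p'] = 8+1 = 9 → {'y': 0, 'p': 9, 't': 8, 's': 7}
del 'y' → {'p': 9, 't': 8, 's': 7}
info['v'] = 0 → {'p': 9, 't': 8, 's': 7, 'v': 0}
info['s'] = 4 → {'p': 9, 't': 8, 's': 4, 'v': 0}
info['q'] = 2 → {'p': 9, 't': 8, 's': 4, 'v': 0, 'q': 2}
sum of values = 23

23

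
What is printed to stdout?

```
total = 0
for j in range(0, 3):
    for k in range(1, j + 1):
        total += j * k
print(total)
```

j=1,k=1: total = 0+1 = 1
j=2,k=1: total = 1+2 = 3
j=2,k=2: total = 3+4 = 7

7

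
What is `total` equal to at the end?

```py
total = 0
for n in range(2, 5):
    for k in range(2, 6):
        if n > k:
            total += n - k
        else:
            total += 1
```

n=2,k=2: not 2>2, total = 0+1 = 1
n=2,k=3: not 2>3, total = 1+1 = 2
n=2,k=4: not 2>4, total = 2+1 = 3
n=2,k=5: not 2>5, total = 3+1 = 4
n=3,k=2: 3>2, total = 4+1 = 5
n=3,k=3: not 3>3, total = 5+1 = 6
n=3,k=4: not 3>4, total = 6+1 = 7
n=3,k=5: not 3>5, total = 7+1 = 8
n=4,k=2: 4>2, total = 8+2 = 10
n=4,k=3: 4>3, total = 10+1 = 11
n=4,k=4: not 4>4, total = 11+1 = 12
n=4,k=5: not 4>5, total = 12+1 = 13

13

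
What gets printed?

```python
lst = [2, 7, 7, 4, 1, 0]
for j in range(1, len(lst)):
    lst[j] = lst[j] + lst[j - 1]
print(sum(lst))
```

89

j=1: lst[1] = 7+2 = 9 → [2, 9, 7, 4, 1, 0]
j=2: lst[2] = 7+9 = 16 → [2, 9, 16, 4, 1, 0]
j=3: lst[3] = 4+16 = 20 → [2, 9, 16, 20, 1, 0]
j=4: lst[4] = 1+20 = 21 → [2, 9, 16, 20, 21, 0]
j=5: lst[5] = 0+21 = 21 → [2, 9, 16, 20, 21, 21]
sum = 89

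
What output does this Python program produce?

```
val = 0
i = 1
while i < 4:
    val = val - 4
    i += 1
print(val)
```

-12

i=1: val = 0-4 = -4
i=2: val = (-4)-4 = -8
i=3: val = (-8)-4 = -12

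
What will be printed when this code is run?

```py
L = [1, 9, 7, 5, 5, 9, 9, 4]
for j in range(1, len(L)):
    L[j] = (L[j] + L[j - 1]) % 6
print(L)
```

j=1: L[1] = (9+1)%6 = 4 → [1, 4, 7, 5, 5, 9, 9, 4]
j=2: L[2] = (7+4)%6 = 5 → [1, 4, 5, 5, 5, 9, 9, 4]
j=3: L[3] = (5+5)%6 = 4 → [1, 4, 5, 4, 5, 9, 9, 4]
j=4: L[4] = (5+4)%6 = 3 → [1, 4, 5, 4, 3, 9, 9, 4]
j=5: L[5] = (9+3)%6 = 0 → [1, 4, 5, 4, 3, 0, 9, 4]
j=6: L[6] = (9+0)%6 = 3 → [1, 4, 5, 4, 3, 0, 3, 4]
j=7: L[7] = (4+3)%6 = 1 → [1, 4, 5, 4, 3, 0, 3, 1]

[1, 4, 5, 4, 3, 0, 3, 1]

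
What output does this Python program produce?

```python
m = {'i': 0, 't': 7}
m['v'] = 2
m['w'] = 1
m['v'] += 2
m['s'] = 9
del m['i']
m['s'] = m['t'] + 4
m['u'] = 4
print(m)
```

{'t': 7, 'v': 4, 'w': 1, 's': 11, 'u': 4}

m['v'] = 2 → {'i': 0, 't': 7, 'v': 2}
m['w'] = 1 → {'i': 0, 't': 7, 'v': 2, 'w': 1}
m['v'] = 2+2 = 4 → {'i': 0, 't': 7, 'v': 4, 'w': 1}
m['s'] = 9 → {'i': 0, 't': 7, 'v': 4, 'w': 1, 's': 9}
del 'i' → {'t': 7, 'v': 4, 'w': 1, 's': 9}
m['s'] = m['t']+4 = 11 → {'t': 7, 'v': 4, 'w': 1, 's': 11}
m['u'] = 4 → {'t': 7, 'v': 4, 'w': 1, 's': 11, 'u': 4}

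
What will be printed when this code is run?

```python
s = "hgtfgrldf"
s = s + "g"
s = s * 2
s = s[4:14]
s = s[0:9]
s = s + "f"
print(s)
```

+ 'g' → 'hgtfgrldfg'
repeat ×2 → 'hgtfgrldfghgtfgrldfg'
slice [4:14] → 'grldfghgtf'
slice [0:9] → 'grldfghgt'
+ 'f' → 'grldfghgtf'

grldfghgtf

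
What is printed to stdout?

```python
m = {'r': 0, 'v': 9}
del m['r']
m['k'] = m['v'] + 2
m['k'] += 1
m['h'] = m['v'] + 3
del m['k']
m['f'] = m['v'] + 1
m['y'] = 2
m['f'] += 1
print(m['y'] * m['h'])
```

del 'r' → {'v': 9}
m['k'] = m['v']+2 = 11 → {'v': 9, 'k': 11}
m['k'] = 11+1 = 12 → {'v': 9, 'k': 12}
m['h'] = m['v']+3 = 12 → {'v': 9, 'k': 12, 'h': 12}
del 'k' → {'v': 9, 'h': 12}
m['f'] = m['v']+1 = 10 → {'v': 9, 'h': 12, 'f': 10}
m['y'] = 2 → {'v': 9, 'h': 12, 'f': 10, 'y': 2}
m['f'] = 10+1 = 11 → {'v': 9, 'h': 12, 'f': 11, 'y': 2}
m['y']*m['h'] = 2*12 = 24

24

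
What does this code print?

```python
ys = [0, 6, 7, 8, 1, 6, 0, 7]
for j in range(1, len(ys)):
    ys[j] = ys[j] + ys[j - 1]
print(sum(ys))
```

j=1: ys[1] = 6+0 = 6 → [0, 6, 7, 8, 1, 6, 0, 7]
j=2: ys[2] = 7+6 = 13 → [0, 6, 13, 8, 1, 6, 0, 7]
j=3: ys[3] = 8+13 = 21 → [0, 6, 13, 21, 1, 6, 0, 7]
j=4: ys[4] = 1+21 = 22 → [0, 6, 13, 21, 22, 6, 0, 7]
j=5: ys[5] = 6+22 = 28 → [0, 6, 13, 21, 22, 28, 0, 7]
j=6: ys[6] = 0+28 = 28 → [0, 6, 13, 21, 22, 28, 28, 7]
j=7: ys[7] = 7+28 = 35 → [0, 6, 13, 21, 22, 28, 28, 35]
sum = 153

153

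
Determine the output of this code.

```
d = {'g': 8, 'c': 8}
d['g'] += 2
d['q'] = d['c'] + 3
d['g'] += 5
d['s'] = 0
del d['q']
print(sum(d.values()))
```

d['g'] = 8+2 = 10 → {'g': 10, 'c': 8}
d['q'] = d['c']+3 = 11 → {'g': 10, 'c': 8, 'q': 11}
d['g'] = 10+5 = 15 → {'g': 15, 'c': 8, 'q': 11}
d['s'] = 0 → {'g': 15, 'c': 8, 'q': 11, 's': 0}
del 'q' → {'g': 15, 'c': 8, 's': 0}
sum of values = 23

23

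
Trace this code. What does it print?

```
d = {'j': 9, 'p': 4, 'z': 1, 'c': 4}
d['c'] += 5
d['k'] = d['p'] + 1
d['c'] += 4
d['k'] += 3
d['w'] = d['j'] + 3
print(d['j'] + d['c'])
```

d['c'] = 4+5 = 9 → {'j': 9, 'p': 4, 'z': 1, 'c': 9}
d['k'] = d['p']+1 = 5 → {'j': 9, 'p': 4, 'z': 1, 'c': 9, 'k': 5}
d['c'] = 9+4 = 13 → {'j': 9, 'p': 4, 'z': 1, 'c': 13, 'k': 5}
d['k'] = 5+3 = 8 → {'j': 9, 'p': 4, 'z': 1, 'c': 13, 'k': 8}
d['w'] = d['j']+3 = 12 → {'j': 9, 'p': 4, 'z': 1, 'c': 13, 'k': 8, 'w': 12}
d['j']+d['c'] = 9+13 = 22

22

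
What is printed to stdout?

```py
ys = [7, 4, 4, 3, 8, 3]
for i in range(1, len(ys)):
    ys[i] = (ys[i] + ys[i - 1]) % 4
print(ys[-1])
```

1

i=1: ys[1] = (4+7)%4 = 3 → [7, 3, 4, 3, 8, 3]
i=2: ys[2] = (4+3)%4 = 3 → [7, 3, 3, 3, 8, 3]
i=3: ys[3] = (3+3)%4 = 2 → [7, 3, 3, 2, 8, 3]
i=4: ys[4] = (8+2)%4 = 2 → [7, 3, 3, 2, 2, 3]
i=5: ys[5] = (3+2)%4 = 1 → [7, 3, 3, 2, 2, 1]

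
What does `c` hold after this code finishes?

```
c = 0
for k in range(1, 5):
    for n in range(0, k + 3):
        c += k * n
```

155

k=1,n=0: c = 0+0 = 0
k=1,n=1: c = 0+1 = 1
k=1,n=2: c = 1+2 = 3
k=1,n=3: c = 3+3 = 6
k=2,n=0: c = 6+0 = 6
k=2,n=1: c = 6+2 = 8
k=2,n=2: c = 8+4 = 12
k=2,n=3: c = 12+6 = 18
k=2,n=4: c = 18+8 = 26
k=3,n=0: c = 26+0 = 26
k=3,n=1: c = 26+3 = 29
k=3,n=2: c = 29+6 = 35
k=3,n=3: c = 35+9 = 44
k=3,n=4: c = 44+12 = 56
k=3,n=5: c = 56+15 = 71
k=4,n=0: c = 71+0 = 71
k=4,n=1: c = 71+4 = 75
k=4,n=2: c = 75+8 = 83
k=4,n=3: c = 83+12 = 95
k=4,n=4: c = 95+16 = 111
k=4,n=5: c = 111+20 = 131
k=4,n=6: c = 131+24 = 155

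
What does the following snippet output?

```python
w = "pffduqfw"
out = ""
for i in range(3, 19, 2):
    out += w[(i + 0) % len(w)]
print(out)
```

i=3: add w[3]='d' → 'd'
i=5: add w[5]='q' → 'dq'
i=7: add w[7]='w' → 'dqw'
i=9: add w[1]='f' → 'dqwf'
i=11: add w[3]='d' → 'dqwfd'
i=13: add w[5]='q' → 'dqwfdq'
i=15: add w[7]='w' → 'dqwfdqw'
i=17: add w[1]='f' → 'dqwfdqwf'

dqwfdqwf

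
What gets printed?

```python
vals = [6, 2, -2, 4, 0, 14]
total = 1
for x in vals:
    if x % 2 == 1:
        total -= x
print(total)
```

x=6: not odd
x=2: not odd
x=-2: not odd
x=4: not odd
x=0: not odd
x=14: not odd

1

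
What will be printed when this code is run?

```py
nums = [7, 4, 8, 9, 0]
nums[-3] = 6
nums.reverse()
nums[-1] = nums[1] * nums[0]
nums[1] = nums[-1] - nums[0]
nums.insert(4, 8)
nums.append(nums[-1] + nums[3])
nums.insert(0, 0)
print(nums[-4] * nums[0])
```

0

nums[-3] = 6 → [7, 4, 6, 9, 0]
reverse → [0, 9, 6, 4, 7]
nums[-1] = nums[1]*nums[0] = 9*0 = 0 → [0, 9, 6, 4, 0]
nums[1] = nums[-1]-nums[0] = 0-0 = 0 → [0, 0, 6, 4, 0]
insert 8 at 4 → [0, 0, 6, 4, 8, 0]
append nums[-1]+nums[3] = 0+4 = 4 → [0, 0, 6, 4, 8, 0, 4]
insert 0 at 0 → [0, 0, 0, 6, 4, 8, 0, 4]
nums[-4]*nums[0] = 4*0 = 0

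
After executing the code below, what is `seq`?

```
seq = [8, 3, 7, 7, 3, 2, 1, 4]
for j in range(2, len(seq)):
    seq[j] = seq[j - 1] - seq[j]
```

j=2: seq[2] = 3-7 = -4 → [8, 3, -4, 7, 3, 2, 1, 4]
j=3: seq[3] = (-4)-7 = -11 → [8, 3, -4, -11, 3, 2, 1, 4]
j=4: seq[4] = (-11)-3 = -14 → [8, 3, -4, -11, -14, 2, 1, 4]
j=5: seq[5] = (-14)-2 = -16 → [8, 3, -4, -11, -14, -16, 1, 4]
j=6: seq[6] = (-16)-1 = -17 → [8, 3, -4, -11, -14, -16, -17, 4]
j=7: seq[7] = (-17)-4 = -21 → [8, 3, -4, -11, -14, -16, -17, -21]

[8, 3, -4, -11, -14, -16, -17, -21]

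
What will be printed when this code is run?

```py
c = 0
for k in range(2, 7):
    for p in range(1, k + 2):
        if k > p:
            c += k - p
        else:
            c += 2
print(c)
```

k=2,p=1: 2>1, c = 0+1 = 1
k=2,p=2: not 2>2, c = 1+2 = 3
k=2,p=3: not 2>3, c = 3+2 = 5
k=3,p=1: 3>1, c = 5+2 = 7
k=3,p=2: 3>2, c = 7+1 = 8
k=3,p=3: not 3>3, c = 8+2 = 10
k=3,p=4: not 3>4, c = 10+2 = 12
k=4,p=1: 4>1, c = 12+3 = 15
k=4,p=2: 4>2, c = 15+2 = 17
k=4,p=3: 4>3, c = 17+1 = 18
k=4,p=4: not 4>4, c = 18+2 = 20
k=4,p=5: not 4>5, c = 20+2 = 22
k=5,p=1: 5>1, c = 22+4 = 26
k=5,p=2: 5>2, c = 26+3 = 29
k=5,p=3: 5>3, c = 29+2 = 31
k=5,p=4: 5>4, c = 31+1 = 32
k=5,p=5: not 5>5, c = 32+2 = 34
k=5,p=6: not 5>6, c = 34+2 = 36
k=6,p=1: 6>1, c = 36+5 = 41
k=6,p=2: 6>2, c = 41+4 = 45
k=6,p=3: 6>3, c = 45+3 = 48
k=6,p=4: 6>4, c = 48+2 = 50
k=6,p=5: 6>5, c = 50+1 = 51
k=6,p=6: not 6>6, c = 51+2 = 53
k=6,p=7: not 6>7, c = 53+2 = 55

55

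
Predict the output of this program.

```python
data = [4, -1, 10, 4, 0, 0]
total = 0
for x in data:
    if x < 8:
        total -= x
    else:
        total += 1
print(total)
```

-6

x=4: <8, total = 0-4 = -4
x=-1: <8, total = (-4)-(-1) = -3
x=10: not <8, total = (-3)+1 = -2
x=4: <8, total = (-2)-4 = -6
x=0: <8, total = (-6)-0 = -6
x=0: <8, total = (-6)-0 = -6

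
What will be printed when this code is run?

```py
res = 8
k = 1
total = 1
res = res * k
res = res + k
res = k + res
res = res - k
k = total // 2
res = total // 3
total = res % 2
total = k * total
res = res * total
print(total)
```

res = 8*1 = 8
res = 8+1 = 9
res = 1+9 = 10
res = 10-1 = 9
k = 1//2 = 0
res = 1//3 = 0
total = 0%2 = 0
total = 0*0 = 0
res = 0*0 = 0

0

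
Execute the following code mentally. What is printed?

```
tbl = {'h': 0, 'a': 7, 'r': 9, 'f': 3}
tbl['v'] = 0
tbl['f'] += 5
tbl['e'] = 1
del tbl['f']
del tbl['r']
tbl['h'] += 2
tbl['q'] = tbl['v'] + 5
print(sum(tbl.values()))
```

15

tbl['v'] = 0 → {'h': 0, 'a': 7, 'r': 9, 'f': 3, 'v': 0}
tbl['f'] = 3+5 = 8 → {'h': 0, 'a': 7, 'r': 9, 'f': 8, 'v': 0}
tbl['e'] = 1 → {'h': 0, 'a': 7, 'r': 9, 'f': 8, 'v': 0, 'e': 1}
del 'f' → {'h': 0, 'a': 7, 'r': 9, 'v': 0, 'e': 1}
del 'r' → {'h': 0, 'a': 7, 'v': 0, 'e': 1}
tbl['h'] = 0+2 = 2 → {'h': 2, 'a': 7, 'v': 0, 'e': 1}
tbl['q'] = tbl['v']+5 = 5 → {'h': 2, 'a': 7, 'v': 0, 'e': 1, 'q': 5}
sum of values = 15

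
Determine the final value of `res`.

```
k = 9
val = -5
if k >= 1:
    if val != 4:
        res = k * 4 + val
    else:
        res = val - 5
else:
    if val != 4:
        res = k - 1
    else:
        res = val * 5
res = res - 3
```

k=9, val=-5
k >= 1 is True; val != 4 is True
→ res = k * 4 + val = 31
res = 31-3 = 28

28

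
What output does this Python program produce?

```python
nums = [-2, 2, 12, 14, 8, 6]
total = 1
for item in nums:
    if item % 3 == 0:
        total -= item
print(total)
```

item=-2: not %3==0
item=2: not %3==0
item=12: %3==0, total = 1-12 = -11
item=14: not %3==0
item=8: not %3==0
item=6: %3==0, total = (-11)-6 = -17

-17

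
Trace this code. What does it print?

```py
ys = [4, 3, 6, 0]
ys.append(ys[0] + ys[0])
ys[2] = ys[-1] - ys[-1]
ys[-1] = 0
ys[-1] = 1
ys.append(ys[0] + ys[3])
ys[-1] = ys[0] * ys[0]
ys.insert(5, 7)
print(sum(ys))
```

31

append ys[0]+ys[0] = 4+4 = 8 → [4, 3, 6, 0, 8]
ys[2] = ys[-1]-ys[-1] = 8-8 = 0 → [4, 3, 0, 0, 8]
ys[-1] = 0 → [4, 3, 0, 0, 0]
ys[-1] = 1 → [4, 3, 0, 0, 1]
append ys[0]+ys[3] = 4+0 = 4 → [4, 3, 0, 0, 1, 4]
ys[-1] = ys[0]*ys[0] = 4*4 = 16 → [4, 3, 0, 0, 1, 16]
insert 7 at 5 → [4, 3, 0, 0, 1, 7, 16]
sum = 31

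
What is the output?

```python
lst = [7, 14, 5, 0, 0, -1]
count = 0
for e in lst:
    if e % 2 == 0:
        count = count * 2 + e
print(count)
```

56

e=7: not even
e=14: even, count = 0*2+14 = 14
e=5: not even
e=0: even, count = 14*2+0 = 28
e=0: even, count = 28*2+0 = 56
e=-1: not even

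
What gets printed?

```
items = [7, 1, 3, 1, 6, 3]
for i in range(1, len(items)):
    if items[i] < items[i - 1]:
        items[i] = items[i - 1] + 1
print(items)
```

[7, 8, 9, 10, 11, 12]

i=1: 1<7, items[1] = 7+1 = 8 → [7, 8, 3, 1, 6, 3]
i=2: 3<8, items[2] = 8+1 = 9 → [7, 8, 9, 1, 6, 3]
i=3: 1<9, items[3] = 9+1 = 10 → [7, 8, 9, 10, 6, 3]
i=4: 6<10, items[4] = 10+1 = 11 → [7, 8, 9, 10, 11, 3]
i=5: 3<11, items[5] = 11+1 = 12 → [7, 8, 9, 10, 11, 12]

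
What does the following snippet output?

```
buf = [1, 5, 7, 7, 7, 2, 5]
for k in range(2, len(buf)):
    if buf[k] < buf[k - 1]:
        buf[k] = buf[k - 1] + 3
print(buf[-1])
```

13

k=2: 7>=5, unchanged → [1, 5, 7, 7, 7, 2, 5]
k=3: 7>=7, unchanged → [1, 5, 7, 7, 7, 2, 5]
k=4: 7>=7, unchanged → [1, 5, 7, 7, 7, 2, 5]
k=5: 2<7, buf[5] = 7+3 = 10 → [1, 5, 7, 7, 7, 10, 5]
k=6: 5<10, buf[6] = 10+3 = 13 → [1, 5, 7, 7, 7, 10, 13]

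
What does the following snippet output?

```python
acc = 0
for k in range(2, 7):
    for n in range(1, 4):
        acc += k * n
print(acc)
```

120

k=2,n=1: acc = 0+2 = 2
k=2,n=2: acc = 2+4 = 6
k=2,n=3: acc = 6+6 = 12
k=3,n=1: acc = 12+3 = 15
k=3,n=2: acc = 15+6 = 21
k=3,n=3: acc = 21+9 = 30
k=4,n=1: acc = 30+4 = 34
k=4,n=2: acc = 34+8 = 42
k=4,n=3: acc = 42+12 = 54
k=5,n=1: acc = 54+5 = 59
k=5,n=2: acc = 59+10 = 69
k=5,n=3: acc = 69+15 = 84
k=6,n=1: acc = 84+6 = 90
k=6,n=2: acc = 90+12 = 102
k=6,n=3: acc = 102+18 = 120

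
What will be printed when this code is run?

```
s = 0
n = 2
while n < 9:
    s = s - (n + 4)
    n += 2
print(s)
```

n=2: s = 0-6 = -6
n=4: s = (-6)-8 = -14
n=6: s = (-14)-10 = -24
n=8: s = (-24)-12 = -36

-36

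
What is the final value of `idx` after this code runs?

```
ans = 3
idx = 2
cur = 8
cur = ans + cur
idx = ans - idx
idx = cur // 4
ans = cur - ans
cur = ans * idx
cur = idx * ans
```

cur = 3+8 = 11
idx = 3-2 = 1
idx = 11//4 = 2
ans = 11-3 = 8
cur = 8*2 = 16
cur = 2*8 = 16

2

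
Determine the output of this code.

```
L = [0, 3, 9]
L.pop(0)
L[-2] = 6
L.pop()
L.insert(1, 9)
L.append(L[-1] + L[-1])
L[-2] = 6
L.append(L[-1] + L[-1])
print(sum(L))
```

66

pop(0) removes 0 → [3, 9]
L[-2] = 6 → [6, 9]
pop() removes 9 → [6]
insert 9 at 1 → [6, 9]
append L[-1]+L[-1] = 9+9 = 18 → [6, 9, 18]
L[-2] = 6 → [6, 6, 18]
append L[-1]+L[-1] = 18+18 = 36 → [6, 6, 18, 36]
sum = 66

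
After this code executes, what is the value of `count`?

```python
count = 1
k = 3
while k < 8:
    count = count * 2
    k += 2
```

8

k=3: count = 1*2 = 2
k=5: count = 2*2 = 4
k=7: count = 4*2 = 8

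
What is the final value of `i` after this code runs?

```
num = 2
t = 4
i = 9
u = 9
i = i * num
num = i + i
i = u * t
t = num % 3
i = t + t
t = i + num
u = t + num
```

0

i = 9*2 = 18
num = 18+18 = 36
i = 9*4 = 36
t = 36%3 = 0
i = 0+0 = 0
t = 0+36 = 36
u = 36+36 = 72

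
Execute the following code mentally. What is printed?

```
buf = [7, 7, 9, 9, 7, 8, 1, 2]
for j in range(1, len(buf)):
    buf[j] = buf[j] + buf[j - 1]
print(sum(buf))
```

j=1: buf[1] = 7+7 = 14 → [7, 14, 9, 9, 7, 8, 1, 2]
j=2: buf[2] = 9+14 = 23 → [7, 14, 23, 9, 7, 8, 1, 2]
j=3: buf[3] = 9+23 = 32 → [7, 14, 23, 32, 7, 8, 1, 2]
j=4: buf[4] = 7+32 = 39 → [7, 14, 23, 32, 39, 8, 1, 2]
j=5: buf[5] = 8+39 = 47 → [7, 14, 23, 32, 39, 47, 1, 2]
j=6: buf[6] = 1+47 = 48 → [7, 14, 23, 32, 39, 47, 48, 2]
j=7: buf[7] = 2+48 = 50 → [7, 14, 23, 32, 39, 47, 48, 50]
sum = 260

260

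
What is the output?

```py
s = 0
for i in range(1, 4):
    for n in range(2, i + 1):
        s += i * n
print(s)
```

i=2,n=2: s = 0+4 = 4
i=3,n=2: s = 4+6 = 10
i=3,n=3: s = 10+9 = 19

19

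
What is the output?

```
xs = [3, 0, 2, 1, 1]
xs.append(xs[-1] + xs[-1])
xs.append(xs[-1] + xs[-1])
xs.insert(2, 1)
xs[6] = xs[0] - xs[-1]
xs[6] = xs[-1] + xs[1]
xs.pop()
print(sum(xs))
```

append xs[-1]+xs[-1] = 1+1 = 2 → [3, 0, 2, 1, 1, 2]
append xs[-1]+xs[-1] = 2+2 = 4 → [3, 0, 2, 1, 1, 2, 4]
insert 1 at 2 → [3, 0, 1, 2, 1, 1, 2, 4]
xs[6] = xs[0]-xs[-1] = 3-4 = -1 → [3, 0, 1, 2, 1, 1, -1, 4]
xs[6] = xs[-1]+xs[1] = 4+0 = 4 → [3, 0, 1, 2, 1, 1, 4, 4]
pop() removes 4 → [3, 0, 1, 2, 1, 1, 4]
sum = 12

12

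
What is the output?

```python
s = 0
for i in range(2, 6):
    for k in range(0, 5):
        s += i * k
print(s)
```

i=2,k=0: s = 0+0 = 0
i=2,k=1: s = 0+2 = 2
i=2,k=2: s = 2+4 = 6
i=2,k=3: s = 6+6 = 12
i=2,k=4: s = 12+8 = 20
i=3,k=0: s = 20+0 = 20
i=3,k=1: s = 20+3 = 23
i=3,k=2: s = 23+6 = 29
i=3,k=3: s = 29+9 = 38
i=3,k=4: s = 38+12 = 50
i=4,k=0: s = 50+0 = 50
i=4,k=1: s = 50+4 = 54
i=4,k=2: s = 54+8 = 62
i=4,k=3: s = 62+12 = 74
i=4,k=4: s = 74+16 = 90
i=5,k=0: s = 90+0 = 90
i=5,k=1: s = 90+5 = 95
i=5,k=2: s = 95+10 = 105
i=5,k=3: s = 105+15 = 120
i=5,k=4: s = 120+20 = 140

140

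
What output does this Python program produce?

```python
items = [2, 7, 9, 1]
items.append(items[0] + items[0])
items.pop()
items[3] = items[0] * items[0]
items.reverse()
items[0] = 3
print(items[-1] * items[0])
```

append items[0]+items[0] = 2+2 = 4 → [2, 7, 9, 1, 4]
pop() removes 4 → [2, 7, 9, 1]
items[3] = items[0]*items[0] = 2*2 = 4 → [2, 7, 9, 4]
reverse → [4, 9, 7, 2]
items[0] = 3 → [3, 9, 7, 2]
items[-1]*items[0] = 2*3 = 6

6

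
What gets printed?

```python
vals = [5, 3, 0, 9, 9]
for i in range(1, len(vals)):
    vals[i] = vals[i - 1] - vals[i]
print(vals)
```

i=1: vals[1] = 5-3 = 2 → [5, 2, 0, 9, 9]
i=2: vals[2] = 2-0 = 2 → [5, 2, 2, 9, 9]
i=3: vals[3] = 2-9 = -7 → [5, 2, 2, -7, 9]
i=4: vals[4] = (-7)-9 = -16 → [5, 2, 2, -7, -16]

[5, 2, 2, -7, -16]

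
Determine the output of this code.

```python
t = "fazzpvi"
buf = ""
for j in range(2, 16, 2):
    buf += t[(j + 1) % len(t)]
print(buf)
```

j=2: add t[3]='z' → 'z'
j=4: add t[5]='v' → 'zv'
j=6: add t[0]='f' → 'zvf'
j=8: add t[2]='z' → 'zvfz'
j=10: add t[4]='p' → 'zvfzp'
j=12: add t[6]='i' → 'zvfzpi'
j=14: add t[1]='a' → 'zvfzpia'

zvfzpia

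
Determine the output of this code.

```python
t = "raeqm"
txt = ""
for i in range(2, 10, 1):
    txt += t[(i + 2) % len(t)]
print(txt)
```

i=2: add t[4]='m' → 'm'
i=3: add t[0]='r' → 'mr'
i=4: add t[1]='a' → 'mra'
i=5: add t[2]='e' → 'mrae'
i=6: add t[3]='q' → 'mraeq'
i=7: add t[4]='m' → 'mraeqm'
i=8: add t[0]='r' → 'mraeqmr'
i=9: add t[1]='a' → 'mraeqmra'

mraeqmra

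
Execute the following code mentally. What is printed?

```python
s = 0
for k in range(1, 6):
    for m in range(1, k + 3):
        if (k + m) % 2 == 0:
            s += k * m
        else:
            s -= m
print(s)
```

138

k=1,m=1: even sum, s = 0+1 = 1
k=1,m=2: odd sum, s = 1-2 = -1
k=1,m=3: even sum, s = (-1)+3 = 2
k=2,m=1: odd sum, s = 2-1 = 1
k=2,m=2: even sum, s = 1+4 = 5
k=2,m=3: odd sum, s = 5-3 = 2
k=2,m=4: even sum, s = 2+8 = 10
k=3,m=1: even sum, s = 10+3 = 13
k=3,m=2: odd sum, s = 13-2 = 11
k=3,m=3: even sum, s = 11+9 = 20
k=3,m=4: odd sum, s = 20-4 = 16
k=3,m=5: even sum, s = 16+15 = 31
k=4,m=1: odd sum, s = 31-1 = 30
k=4,m=2: even sum, s = 30+8 = 38
k=4,m=3: odd sum, s = 38-3 = 35
k=4,m=4: even sum, s = 35+16 = 51
k=4,m=5: odd sum, s = 51-5 = 46
k=4,m=6: even sum, s = 46+24 = 70
k=5,m=1: even sum, s = 70+5 = 75
k=5,m=2: odd sum, s = 75-2 = 73
k=5,m=3: even sum, s = 73+15 = 88
k=5,m=4: odd sum, s = 88-4 = 84
k=5,m=5: even sum, s = 84+25 = 109
k=5,m=6: odd sum, s = 109-6 = 103
k=5,m=7: even sum, s = 103+35 = 138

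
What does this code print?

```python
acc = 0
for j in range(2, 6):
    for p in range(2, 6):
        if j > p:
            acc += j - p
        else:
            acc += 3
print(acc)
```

40

j=2,p=2: not 2>2, acc = 0+3 = 3
j=2,p=3: not 2>3, acc = 3+3 = 6
j=2,p=4: not 2>4, acc = 6+3 = 9
j=2,p=5: not 2>5, acc = 9+3 = 12
j=3,p=2: 3>2, acc = 12+1 = 13
j=3,p=3: not 3>3, acc = 13+3 = 16
j=3,p=4: not 3>4, acc = 16+3 = 19
j=3,p=5: not 3>5, acc = 19+3 = 22
j=4,p=2: 4>2, acc = 22+2 = 24
j=4,p=3: 4>3, acc = 24+1 = 25
j=4,p=4: not 4>4, acc = 25+3 = 28
j=4,p=5: not 4>5, acc = 28+3 = 31
j=5,p=2: 5>2, acc = 31+3 = 34
j=5,p=3: 5>3, acc = 34+2 = 36
j=5,p=4: 5>4, acc = 36+1 = 37
j=5,p=5: not 5>5, acc = 37+3 = 40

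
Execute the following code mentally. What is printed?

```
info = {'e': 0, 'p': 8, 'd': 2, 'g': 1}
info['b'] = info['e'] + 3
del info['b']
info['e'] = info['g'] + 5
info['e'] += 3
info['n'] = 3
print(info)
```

{'e': 9, 'p': 8, 'd': 2, 'g': 1, 'n': 3}

info['b'] = info['e']+3 = 3 → {'e': 0, 'p': 8, 'd': 2, 'g': 1, 'b': 3}
del 'b' → {'e': 0, 'p': 8, 'd': 2, 'g': 1}
info['e'] = info['g']+5 = 6 → {'e': 6, 'p': 8, 'd': 2, 'g': 1}
info['e'] = 6+3 = 9 → {'e': 9, 'p': 8, 'd': 2, 'g': 1}
info['n'] = 3 → {'e': 9, 'p': 8, 'd': 2, 'g': 1, 'n': 3}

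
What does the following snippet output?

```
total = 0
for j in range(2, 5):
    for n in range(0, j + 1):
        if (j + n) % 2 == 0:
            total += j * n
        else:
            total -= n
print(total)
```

j=2,n=0: even sum, total = 0+0 = 0
j=2,n=1: odd sum, total = 0-1 = -1
j=2,n=2: even sum, total = (-1)+4 = 3
j=3,n=0: odd sum, total = 3-0 = 3
j=3,n=1: even sum, total = 3+3 = 6
j=3,n=2: odd sum, total = 6-2 = 4
j=3,n=3: even sum, total = 4+9 = 13
j=4,n=0: even sum, total = 13+0 = 13
j=4,n=1: odd sum, total = 13-1 = 12
j=4,n=2: even sum, total = 12+8 = 20
j=4,n=3: odd sum, total = 20-3 = 17
j=4,n=4: even sum, total = 17+16 = 33

33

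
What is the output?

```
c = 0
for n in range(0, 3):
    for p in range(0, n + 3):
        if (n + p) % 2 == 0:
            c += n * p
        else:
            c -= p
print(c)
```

n=0,p=0: even sum, c = 0+0 = 0
n=0,p=1: odd sum, c = 0-1 = -1
n=0,p=2: even sum, c = (-1)+0 = -1
n=1,p=0: odd sum, c = (-1)-0 = -1
n=1,p=1: even sum, c = (-1)+1 = 0
n=1,p=2: odd sum, c = 0-2 = -2
n=1,p=3: even sum, c = (-2)+3 = 1
n=2,p=0: even sum, c = 1+0 = 1
n=2,p=1: odd sum, c = 1-1 = 0
n=2,p=2: even sum, c = 0+4 = 4
n=2,p=3: odd sum, c = 4-3 = 1
n=2,p=4: even sum, c = 1+8 = 9

9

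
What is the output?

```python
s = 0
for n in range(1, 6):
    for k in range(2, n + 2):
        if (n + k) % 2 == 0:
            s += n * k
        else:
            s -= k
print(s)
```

n=1,k=2: odd sum, s = 0-2 = -2
n=2,k=2: even sum, s = (-2)+4 = 2
n=2,k=3: odd sum, s = 2-3 = -1
n=3,k=2: odd sum, s = (-1)-2 = -3
n=3,k=3: even sum, s = (-3)+9 = 6
n=3,k=4: odd sum, s = 6-4 = 2
n=4,k=2: even sum, s = 2+8 = 10
n=4,k=3: odd sum, s = 10-3 = 7
n=4,k=4: even sum, s = 7+16 = 23
n=4,k=5: odd sum, s = 23-5 = 18
n=5,k=2: odd sum, s = 18-2 = 16
n=5,k=3: even sum, s = 16+15 = 31
n=5,k=4: odd sum, s = 31-4 = 27
n=5,k=5: even sum, s = 27+25 = 52
n=5,k=6: odd sum, s = 52-6 = 46

46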